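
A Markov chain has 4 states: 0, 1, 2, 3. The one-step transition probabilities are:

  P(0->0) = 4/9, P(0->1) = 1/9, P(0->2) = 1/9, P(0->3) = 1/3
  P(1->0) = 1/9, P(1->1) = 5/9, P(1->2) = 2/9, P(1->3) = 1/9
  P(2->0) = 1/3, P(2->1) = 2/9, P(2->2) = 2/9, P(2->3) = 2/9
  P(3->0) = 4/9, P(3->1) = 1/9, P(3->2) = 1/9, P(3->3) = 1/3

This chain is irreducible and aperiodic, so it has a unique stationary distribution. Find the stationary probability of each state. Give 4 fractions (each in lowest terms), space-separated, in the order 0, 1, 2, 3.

Answer: 41/117 3/13 2/13 31/117

Derivation:
The stationary distribution satisfies pi = pi * P, i.e.:
  pi_0 = 4/9*pi_0 + 1/9*pi_1 + 1/3*pi_2 + 4/9*pi_3
  pi_1 = 1/9*pi_0 + 5/9*pi_1 + 2/9*pi_2 + 1/9*pi_3
  pi_2 = 1/9*pi_0 + 2/9*pi_1 + 2/9*pi_2 + 1/9*pi_3
  pi_3 = 1/3*pi_0 + 1/9*pi_1 + 2/9*pi_2 + 1/3*pi_3
with normalization: pi_0 + pi_1 + pi_2 + pi_3 = 1.

Using the first 3 balance equations plus normalization, the linear system A*pi = b is:
  [-5/9, 1/9, 1/3, 4/9] . pi = 0
  [1/9, -4/9, 2/9, 1/9] . pi = 0
  [1/9, 2/9, -7/9, 1/9] . pi = 0
  [1, 1, 1, 1] . pi = 1

Solving yields:
  pi_0 = 41/117
  pi_1 = 3/13
  pi_2 = 2/13
  pi_3 = 31/117

Verification (pi * P):
  41/117*4/9 + 3/13*1/9 + 2/13*1/3 + 31/117*4/9 = 41/117 = pi_0  (ok)
  41/117*1/9 + 3/13*5/9 + 2/13*2/9 + 31/117*1/9 = 3/13 = pi_1  (ok)
  41/117*1/9 + 3/13*2/9 + 2/13*2/9 + 31/117*1/9 = 2/13 = pi_2  (ok)
  41/117*1/3 + 3/13*1/9 + 2/13*2/9 + 31/117*1/3 = 31/117 = pi_3  (ok)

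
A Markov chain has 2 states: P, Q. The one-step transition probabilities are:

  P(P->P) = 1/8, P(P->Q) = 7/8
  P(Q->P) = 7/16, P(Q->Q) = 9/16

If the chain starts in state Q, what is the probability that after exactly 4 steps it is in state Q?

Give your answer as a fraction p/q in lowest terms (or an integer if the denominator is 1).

Computing P^4 by repeated multiplication:
P^1 =
  P: [1/8, 7/8]
  Q: [7/16, 9/16]
P^2 =
  P: [51/128, 77/128]
  Q: [77/256, 179/256]
P^3 =
  P: [641/2048, 1407/2048]
  Q: [1407/4096, 2689/4096]
P^4 =
  P: [11131/32768, 21637/32768]
  Q: [21637/65536, 43899/65536]

(P^4)[Q -> Q] = 43899/65536

Answer: 43899/65536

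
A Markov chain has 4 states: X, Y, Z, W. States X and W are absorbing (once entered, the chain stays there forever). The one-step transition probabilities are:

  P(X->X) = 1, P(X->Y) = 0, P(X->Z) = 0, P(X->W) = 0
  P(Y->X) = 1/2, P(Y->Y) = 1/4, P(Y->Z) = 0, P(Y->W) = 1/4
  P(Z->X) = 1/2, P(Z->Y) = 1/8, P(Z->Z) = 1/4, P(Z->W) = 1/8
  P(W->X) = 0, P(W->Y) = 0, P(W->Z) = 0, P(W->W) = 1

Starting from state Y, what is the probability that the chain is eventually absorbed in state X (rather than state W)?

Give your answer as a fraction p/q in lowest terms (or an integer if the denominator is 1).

Let a_i = P(absorbed in X | start in state i).
Boundary conditions: a_X = 1, a_W = 0.
For each transient state i, a_i = sum_j P(i->j) * a_j:
  a_Y = 1/2*a_X + 1/4*a_Y + 0*a_Z + 1/4*a_W
  a_Z = 1/2*a_X + 1/8*a_Y + 1/4*a_Z + 1/8*a_W

Substituting a_X = 1 and a_W = 0, rearrange to (I - Q) a = r where r[i] = P(i -> X):
  [3/4, 0] . (a_Y, a_Z) = 1/2
  [-1/8, 3/4] . (a_Y, a_Z) = 1/2

Solving yields:
  a_Y = 2/3
  a_Z = 7/9

Starting state is Y, so the absorption probability is a_Y = 2/3.

Answer: 2/3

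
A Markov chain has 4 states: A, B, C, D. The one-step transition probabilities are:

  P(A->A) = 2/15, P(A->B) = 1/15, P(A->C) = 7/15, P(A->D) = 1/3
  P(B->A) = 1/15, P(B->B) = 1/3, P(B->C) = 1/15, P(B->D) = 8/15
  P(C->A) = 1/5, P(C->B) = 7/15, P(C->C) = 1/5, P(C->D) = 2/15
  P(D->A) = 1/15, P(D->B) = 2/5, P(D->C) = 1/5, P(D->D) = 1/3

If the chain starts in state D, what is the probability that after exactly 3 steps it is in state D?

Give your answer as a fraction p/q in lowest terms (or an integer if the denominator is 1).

Computing P^3 by repeated multiplication:
P^1 =
  A: [2/15, 1/15, 7/15, 1/3]
  B: [1/15, 1/3, 1/15, 8/15]
  C: [1/5, 7/15, 1/5, 2/15]
  D: [1/15, 2/5, 1/5, 1/3]
P^2 =
  A: [31/225, 86/225, 17/75, 19/75]
  B: [2/25, 9/25, 13/75, 29/75]
  C: [8/75, 71/225, 43/225, 29/75]
  D: [22/225, 82/225, 37/225, 28/75]
P^3 =
  A: [358/3375, 232/675, 209/1125, 82/225]
  B: [107/1125, 406/1125, 13/75, 139/375]
  C: [67/675, 1202/3375, 629/3375, 403/1125]
  D: [107/1125, 239/675, 599/3375, 28/75]

(P^3)[D -> D] = 28/75

Answer: 28/75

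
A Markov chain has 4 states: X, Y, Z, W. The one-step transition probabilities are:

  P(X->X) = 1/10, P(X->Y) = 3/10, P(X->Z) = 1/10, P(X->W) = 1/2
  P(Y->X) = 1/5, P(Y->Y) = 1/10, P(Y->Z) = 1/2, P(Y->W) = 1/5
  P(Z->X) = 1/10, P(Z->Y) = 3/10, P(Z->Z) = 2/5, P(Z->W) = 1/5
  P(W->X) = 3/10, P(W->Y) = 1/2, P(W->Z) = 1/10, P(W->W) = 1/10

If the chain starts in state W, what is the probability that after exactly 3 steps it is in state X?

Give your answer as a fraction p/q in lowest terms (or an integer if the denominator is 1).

Answer: 89/500

Derivation:
Computing P^3 by repeated multiplication:
P^1 =
  X: [1/10, 3/10, 1/10, 1/2]
  Y: [1/5, 1/10, 1/2, 1/5]
  Z: [1/10, 3/10, 2/5, 1/5]
  W: [3/10, 1/2, 1/10, 1/10]
P^2 =
  X: [23/100, 17/50, 1/4, 9/50]
  Y: [3/20, 8/25, 29/100, 6/25]
  Z: [17/100, 7/25, 17/50, 21/100]
  W: [17/100, 11/50, 33/100, 7/25]
P^3 =
  X: [17/100, 67/250, 311/1000, 251/1000]
  Y: [9/50, 71/250, 63/200, 221/1000]
  Z: [17/100, 143/500, 157/500, 23/100]
  W: [89/500, 39/125, 287/1000, 223/1000]

(P^3)[W -> X] = 89/500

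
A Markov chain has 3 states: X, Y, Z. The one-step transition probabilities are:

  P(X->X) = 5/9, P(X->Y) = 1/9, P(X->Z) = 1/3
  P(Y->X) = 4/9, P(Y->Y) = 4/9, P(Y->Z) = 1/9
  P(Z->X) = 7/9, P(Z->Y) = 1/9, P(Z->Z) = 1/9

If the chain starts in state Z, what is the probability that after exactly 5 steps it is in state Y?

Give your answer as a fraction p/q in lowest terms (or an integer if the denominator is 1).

Computing P^5 by repeated multiplication:
P^1 =
  X: [5/9, 1/9, 1/3]
  Y: [4/9, 4/9, 1/9]
  Z: [7/9, 1/9, 1/9]
P^2 =
  X: [50/81, 4/27, 19/81]
  Y: [43/81, 7/27, 17/81]
  Z: [46/81, 4/27, 23/81]
P^3 =
  X: [431/729, 13/81, 181/729]
  Y: [418/729, 16/81, 167/729]
  Z: [439/729, 13/81, 173/729]
P^4 =
  X: [3890/6561, 40/243, 1591/6561]
  Y: [3835/6561, 43/243, 1565/6561]
  Z: [3874/6561, 40/243, 1607/6561]
P^5 =
  X: [34907/59049, 121/729, 14341/59049]
  Y: [34774/59049, 124/729, 14231/59049]
  Z: [34939/59049, 121/729, 14309/59049]

(P^5)[Z -> Y] = 121/729

Answer: 121/729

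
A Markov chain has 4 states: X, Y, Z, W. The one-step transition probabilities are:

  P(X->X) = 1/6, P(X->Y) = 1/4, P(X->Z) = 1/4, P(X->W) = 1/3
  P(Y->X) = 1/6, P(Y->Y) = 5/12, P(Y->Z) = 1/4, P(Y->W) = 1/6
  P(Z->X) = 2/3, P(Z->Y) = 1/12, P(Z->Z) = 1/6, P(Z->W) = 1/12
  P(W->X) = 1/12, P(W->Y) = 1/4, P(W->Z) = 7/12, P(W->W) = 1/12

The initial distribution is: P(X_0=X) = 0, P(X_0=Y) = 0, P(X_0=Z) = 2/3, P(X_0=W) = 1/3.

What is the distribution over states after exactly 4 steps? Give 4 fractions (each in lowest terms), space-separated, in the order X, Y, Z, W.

Propagating the distribution step by step (d_{t+1} = d_t * P):
d_0 = (X=0, Y=0, Z=2/3, W=1/3)
  d_1[X] = 0*1/6 + 0*1/6 + 2/3*2/3 + 1/3*1/12 = 17/36
  d_1[Y] = 0*1/4 + 0*5/12 + 2/3*1/12 + 1/3*1/4 = 5/36
  d_1[Z] = 0*1/4 + 0*1/4 + 2/3*1/6 + 1/3*7/12 = 11/36
  d_1[W] = 0*1/3 + 0*1/6 + 2/3*1/12 + 1/3*1/12 = 1/12
d_1 = (X=17/36, Y=5/36, Z=11/36, W=1/12)
  d_2[X] = 17/36*1/6 + 5/36*1/6 + 11/36*2/3 + 1/12*1/12 = 5/16
  d_2[Y] = 17/36*1/4 + 5/36*5/12 + 11/36*1/12 + 1/12*1/4 = 2/9
  d_2[Z] = 17/36*1/4 + 5/36*1/4 + 11/36*1/6 + 1/12*7/12 = 109/432
  d_2[W] = 17/36*1/3 + 5/36*1/6 + 11/36*1/12 + 1/12*1/12 = 23/108
d_2 = (X=5/16, Y=2/9, Z=109/432, W=23/108)
  d_3[X] = 5/16*1/6 + 2/9*1/6 + 109/432*2/3 + 23/108*1/12 = 713/2592
  d_3[Y] = 5/16*1/4 + 2/9*5/12 + 109/432*1/12 + 23/108*1/4 = 635/2592
  d_3[Z] = 5/16*1/4 + 2/9*1/4 + 109/432*1/6 + 23/108*7/12 = 1555/5184
  d_3[W] = 5/16*1/3 + 2/9*1/6 + 109/432*1/12 + 23/108*1/12 = 311/1728
d_3 = (X=713/2592, Y=635/2592, Z=1555/5184, W=311/1728)
  d_4[X] = 713/2592*1/6 + 635/2592*1/6 + 1555/5184*2/3 + 311/1728*1/12 = 695/2304
  d_4[Y] = 713/2592*1/4 + 635/2592*5/12 + 1555/5184*1/12 + 311/1728*1/4 = 2497/10368
  d_4[Z] = 713/2592*1/4 + 635/2592*1/4 + 1555/5184*1/6 + 311/1728*7/12 = 17729/62208
  d_4[W] = 713/2592*1/3 + 635/2592*1/6 + 1555/5184*1/12 + 311/1728*1/12 = 2683/15552
d_4 = (X=695/2304, Y=2497/10368, Z=17729/62208, W=2683/15552)

Answer: 695/2304 2497/10368 17729/62208 2683/15552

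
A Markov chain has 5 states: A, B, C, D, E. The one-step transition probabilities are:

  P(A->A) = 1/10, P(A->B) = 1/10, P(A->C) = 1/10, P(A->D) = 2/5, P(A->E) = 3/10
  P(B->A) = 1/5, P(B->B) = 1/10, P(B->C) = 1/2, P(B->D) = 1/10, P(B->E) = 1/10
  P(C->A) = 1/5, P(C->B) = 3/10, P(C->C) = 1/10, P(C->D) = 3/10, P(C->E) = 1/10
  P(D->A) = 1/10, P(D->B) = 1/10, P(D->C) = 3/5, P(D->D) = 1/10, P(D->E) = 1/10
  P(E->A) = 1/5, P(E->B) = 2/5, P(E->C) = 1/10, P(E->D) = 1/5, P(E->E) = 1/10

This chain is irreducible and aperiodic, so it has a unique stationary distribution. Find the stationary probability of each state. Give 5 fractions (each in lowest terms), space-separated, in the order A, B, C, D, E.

Answer: 1257/7766 3067/15532 4485/15532 155/706 514/3883

Derivation:
The stationary distribution satisfies pi = pi * P, i.e.:
  pi_A = 1/10*pi_A + 1/5*pi_B + 1/5*pi_C + 1/10*pi_D + 1/5*pi_E
  pi_B = 1/10*pi_A + 1/10*pi_B + 3/10*pi_C + 1/10*pi_D + 2/5*pi_E
  pi_C = 1/10*pi_A + 1/2*pi_B + 1/10*pi_C + 3/5*pi_D + 1/10*pi_E
  pi_D = 2/5*pi_A + 1/10*pi_B + 3/10*pi_C + 1/10*pi_D + 1/5*pi_E
  pi_E = 3/10*pi_A + 1/10*pi_B + 1/10*pi_C + 1/10*pi_D + 1/10*pi_E
with normalization: pi_A + pi_B + pi_C + pi_D + pi_E = 1.

Using the first 4 balance equations plus normalization, the linear system A*pi = b is:
  [-9/10, 1/5, 1/5, 1/10, 1/5] . pi = 0
  [1/10, -9/10, 3/10, 1/10, 2/5] . pi = 0
  [1/10, 1/2, -9/10, 3/5, 1/10] . pi = 0
  [2/5, 1/10, 3/10, -9/10, 1/5] . pi = 0
  [1, 1, 1, 1, 1] . pi = 1

Solving yields:
  pi_A = 1257/7766
  pi_B = 3067/15532
  pi_C = 4485/15532
  pi_D = 155/706
  pi_E = 514/3883

Verification (pi * P):
  1257/7766*1/10 + 3067/15532*1/5 + 4485/15532*1/5 + 155/706*1/10 + 514/3883*1/5 = 1257/7766 = pi_A  (ok)
  1257/7766*1/10 + 3067/15532*1/10 + 4485/15532*3/10 + 155/706*1/10 + 514/3883*2/5 = 3067/15532 = pi_B  (ok)
  1257/7766*1/10 + 3067/15532*1/2 + 4485/15532*1/10 + 155/706*3/5 + 514/3883*1/10 = 4485/15532 = pi_C  (ok)
  1257/7766*2/5 + 3067/15532*1/10 + 4485/15532*3/10 + 155/706*1/10 + 514/3883*1/5 = 155/706 = pi_D  (ok)
  1257/7766*3/10 + 3067/15532*1/10 + 4485/15532*1/10 + 155/706*1/10 + 514/3883*1/10 = 514/3883 = pi_E  (ok)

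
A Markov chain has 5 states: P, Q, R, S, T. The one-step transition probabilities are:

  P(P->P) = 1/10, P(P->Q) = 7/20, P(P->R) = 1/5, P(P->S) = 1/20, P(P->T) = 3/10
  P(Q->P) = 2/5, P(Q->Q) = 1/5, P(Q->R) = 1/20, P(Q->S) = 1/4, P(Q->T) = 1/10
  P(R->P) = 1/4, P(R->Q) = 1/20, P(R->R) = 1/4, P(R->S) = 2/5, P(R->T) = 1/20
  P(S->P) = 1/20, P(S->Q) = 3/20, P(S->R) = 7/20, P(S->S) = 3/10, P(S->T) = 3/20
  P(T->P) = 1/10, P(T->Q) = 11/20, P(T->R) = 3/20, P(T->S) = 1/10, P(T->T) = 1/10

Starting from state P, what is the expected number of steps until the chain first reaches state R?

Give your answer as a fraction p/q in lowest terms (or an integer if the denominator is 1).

Let h_i = expected steps to first reach R from state i.
Boundary: h_R = 0.
First-step equations for the other states:
  h_P = 1 + 1/10*h_P + 7/20*h_Q + 1/5*h_R + 1/20*h_S + 3/10*h_T
  h_Q = 1 + 2/5*h_P + 1/5*h_Q + 1/20*h_R + 1/4*h_S + 1/10*h_T
  h_S = 1 + 1/20*h_P + 3/20*h_Q + 7/20*h_R + 3/10*h_S + 3/20*h_T
  h_T = 1 + 1/10*h_P + 11/20*h_Q + 3/20*h_R + 1/10*h_S + 1/10*h_T

Substituting h_R = 0 and rearranging gives the linear system (I - Q) h = 1:
  [9/10, -7/20, -1/20, -3/10] . (h_P, h_Q, h_S, h_T) = 1
  [-2/5, 4/5, -1/4, -1/10] . (h_P, h_Q, h_S, h_T) = 1
  [-1/20, -3/20, 7/10, -3/20] . (h_P, h_Q, h_S, h_T) = 1
  [-1/10, -11/20, -1/10, 9/10] . (h_P, h_Q, h_S, h_T) = 1

Solving yields:
  h_P = 90050/15221
  h_Q = 97460/15221
  h_S = 69240/15221
  h_T = 94170/15221

Starting state is P, so the expected hitting time is h_P = 90050/15221.

Answer: 90050/15221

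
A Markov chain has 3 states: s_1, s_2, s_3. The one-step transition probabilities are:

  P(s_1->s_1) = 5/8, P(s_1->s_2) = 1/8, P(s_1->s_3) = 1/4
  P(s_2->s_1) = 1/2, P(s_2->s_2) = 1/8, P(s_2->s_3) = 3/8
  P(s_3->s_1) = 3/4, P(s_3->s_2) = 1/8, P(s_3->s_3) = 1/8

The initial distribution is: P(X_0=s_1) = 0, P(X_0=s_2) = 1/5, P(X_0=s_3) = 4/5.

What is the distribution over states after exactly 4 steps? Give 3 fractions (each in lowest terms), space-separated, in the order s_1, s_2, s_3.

Answer: 6541/10240 1/8 2419/10240

Derivation:
Propagating the distribution step by step (d_{t+1} = d_t * P):
d_0 = (s_1=0, s_2=1/5, s_3=4/5)
  d_1[s_1] = 0*5/8 + 1/5*1/2 + 4/5*3/4 = 7/10
  d_1[s_2] = 0*1/8 + 1/5*1/8 + 4/5*1/8 = 1/8
  d_1[s_3] = 0*1/4 + 1/5*3/8 + 4/5*1/8 = 7/40
d_1 = (s_1=7/10, s_2=1/8, s_3=7/40)
  d_2[s_1] = 7/10*5/8 + 1/8*1/2 + 7/40*3/4 = 101/160
  d_2[s_2] = 7/10*1/8 + 1/8*1/8 + 7/40*1/8 = 1/8
  d_2[s_3] = 7/10*1/4 + 1/8*3/8 + 7/40*1/8 = 39/160
d_2 = (s_1=101/160, s_2=1/8, s_3=39/160)
  d_3[s_1] = 101/160*5/8 + 1/8*1/2 + 39/160*3/4 = 819/1280
  d_3[s_2] = 101/160*1/8 + 1/8*1/8 + 39/160*1/8 = 1/8
  d_3[s_3] = 101/160*1/4 + 1/8*3/8 + 39/160*1/8 = 301/1280
d_3 = (s_1=819/1280, s_2=1/8, s_3=301/1280)
  d_4[s_1] = 819/1280*5/8 + 1/8*1/2 + 301/1280*3/4 = 6541/10240
  d_4[s_2] = 819/1280*1/8 + 1/8*1/8 + 301/1280*1/8 = 1/8
  d_4[s_3] = 819/1280*1/4 + 1/8*3/8 + 301/1280*1/8 = 2419/10240
d_4 = (s_1=6541/10240, s_2=1/8, s_3=2419/10240)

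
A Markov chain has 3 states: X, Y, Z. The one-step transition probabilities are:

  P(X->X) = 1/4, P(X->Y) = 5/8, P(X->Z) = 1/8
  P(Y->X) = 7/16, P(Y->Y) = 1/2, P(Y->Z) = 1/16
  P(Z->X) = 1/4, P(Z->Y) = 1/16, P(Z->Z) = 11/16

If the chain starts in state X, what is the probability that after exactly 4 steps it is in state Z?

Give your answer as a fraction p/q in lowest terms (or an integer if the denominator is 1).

Answer: 6493/32768

Derivation:
Computing P^4 by repeated multiplication:
P^1 =
  X: [1/4, 5/8, 1/8]
  Y: [7/16, 1/2, 1/16]
  Z: [1/4, 1/16, 11/16]
P^2 =
  X: [47/128, 61/128, 5/32]
  Y: [11/32, 135/256, 33/256]
  Z: [67/256, 59/256, 65/128]
P^3 =
  X: [695/2048, 489/1024, 375/2048]
  Y: [1429/4096, 1993/4096, 337/2048]
  Z: [1201/4096, 159/512, 1623/4096]
P^4 =
  X: [5563/16384, 15149/32768, 6493/32768]
  Y: [22363/65536, 7727/16384, 12265/65536]
  Z: [2525/8192, 23809/65536, 21527/65536]

(P^4)[X -> Z] = 6493/32768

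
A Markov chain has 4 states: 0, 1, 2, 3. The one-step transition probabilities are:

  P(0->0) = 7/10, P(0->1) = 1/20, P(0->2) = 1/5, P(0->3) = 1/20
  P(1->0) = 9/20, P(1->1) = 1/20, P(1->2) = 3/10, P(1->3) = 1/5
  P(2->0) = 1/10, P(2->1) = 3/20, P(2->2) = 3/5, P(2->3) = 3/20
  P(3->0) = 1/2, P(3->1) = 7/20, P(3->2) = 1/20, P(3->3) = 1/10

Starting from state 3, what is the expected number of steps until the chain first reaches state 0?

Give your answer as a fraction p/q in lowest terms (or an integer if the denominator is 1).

Let h_i = expected steps to first reach 0 from state i.
Boundary: h_0 = 0.
First-step equations for the other states:
  h_1 = 1 + 9/20*h_0 + 1/20*h_1 + 3/10*h_2 + 1/5*h_3
  h_2 = 1 + 1/10*h_0 + 3/20*h_1 + 3/5*h_2 + 3/20*h_3
  h_3 = 1 + 1/2*h_0 + 7/20*h_1 + 1/20*h_2 + 1/10*h_3

Substituting h_0 = 0 and rearranging gives the linear system (I - Q) h = 1:
  [19/20, -3/10, -1/5] . (h_1, h_2, h_3) = 1
  [-3/20, 2/5, -3/20] . (h_1, h_2, h_3) = 1
  [-7/20, -1/20, 9/10] . (h_1, h_2, h_3) = 1

Solving yields:
  h_1 = 6060/1993
  h_2 = 9160/1993
  h_3 = 5080/1993

Starting state is 3, so the expected hitting time is h_3 = 5080/1993.

Answer: 5080/1993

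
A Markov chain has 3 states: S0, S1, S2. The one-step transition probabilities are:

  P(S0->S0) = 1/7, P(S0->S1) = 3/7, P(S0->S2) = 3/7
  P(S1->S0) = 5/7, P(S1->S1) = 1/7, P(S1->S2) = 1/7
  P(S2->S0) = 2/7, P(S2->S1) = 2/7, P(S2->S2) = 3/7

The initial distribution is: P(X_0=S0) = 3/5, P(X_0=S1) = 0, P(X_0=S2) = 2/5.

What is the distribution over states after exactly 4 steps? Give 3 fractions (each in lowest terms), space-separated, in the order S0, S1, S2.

Propagating the distribution step by step (d_{t+1} = d_t * P):
d_0 = (S0=3/5, S1=0, S2=2/5)
  d_1[S0] = 3/5*1/7 + 0*5/7 + 2/5*2/7 = 1/5
  d_1[S1] = 3/5*3/7 + 0*1/7 + 2/5*2/7 = 13/35
  d_1[S2] = 3/5*3/7 + 0*1/7 + 2/5*3/7 = 3/7
d_1 = (S0=1/5, S1=13/35, S2=3/7)
  d_2[S0] = 1/5*1/7 + 13/35*5/7 + 3/7*2/7 = 102/245
  d_2[S1] = 1/5*3/7 + 13/35*1/7 + 3/7*2/7 = 64/245
  d_2[S2] = 1/5*3/7 + 13/35*1/7 + 3/7*3/7 = 79/245
d_2 = (S0=102/245, S1=64/245, S2=79/245)
  d_3[S0] = 102/245*1/7 + 64/245*5/7 + 79/245*2/7 = 116/343
  d_3[S1] = 102/245*3/7 + 64/245*1/7 + 79/245*2/7 = 528/1715
  d_3[S2] = 102/245*3/7 + 64/245*1/7 + 79/245*3/7 = 607/1715
d_3 = (S0=116/343, S1=528/1715, S2=607/1715)
  d_4[S0] = 116/343*1/7 + 528/1715*5/7 + 607/1715*2/7 = 4434/12005
  d_4[S1] = 116/343*3/7 + 528/1715*1/7 + 607/1715*2/7 = 3482/12005
  d_4[S2] = 116/343*3/7 + 528/1715*1/7 + 607/1715*3/7 = 4089/12005
d_4 = (S0=4434/12005, S1=3482/12005, S2=4089/12005)

Answer: 4434/12005 3482/12005 4089/12005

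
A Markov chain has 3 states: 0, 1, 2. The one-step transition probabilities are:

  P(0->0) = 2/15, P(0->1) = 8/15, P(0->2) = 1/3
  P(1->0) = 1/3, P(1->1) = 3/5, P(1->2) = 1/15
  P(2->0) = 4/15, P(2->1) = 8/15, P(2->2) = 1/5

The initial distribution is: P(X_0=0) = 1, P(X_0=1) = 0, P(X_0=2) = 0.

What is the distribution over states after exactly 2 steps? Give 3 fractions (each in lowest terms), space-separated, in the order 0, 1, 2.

Answer: 64/225 128/225 11/75

Derivation:
Propagating the distribution step by step (d_{t+1} = d_t * P):
d_0 = (0=1, 1=0, 2=0)
  d_1[0] = 1*2/15 + 0*1/3 + 0*4/15 = 2/15
  d_1[1] = 1*8/15 + 0*3/5 + 0*8/15 = 8/15
  d_1[2] = 1*1/3 + 0*1/15 + 0*1/5 = 1/3
d_1 = (0=2/15, 1=8/15, 2=1/3)
  d_2[0] = 2/15*2/15 + 8/15*1/3 + 1/3*4/15 = 64/225
  d_2[1] = 2/15*8/15 + 8/15*3/5 + 1/3*8/15 = 128/225
  d_2[2] = 2/15*1/3 + 8/15*1/15 + 1/3*1/5 = 11/75
d_2 = (0=64/225, 1=128/225, 2=11/75)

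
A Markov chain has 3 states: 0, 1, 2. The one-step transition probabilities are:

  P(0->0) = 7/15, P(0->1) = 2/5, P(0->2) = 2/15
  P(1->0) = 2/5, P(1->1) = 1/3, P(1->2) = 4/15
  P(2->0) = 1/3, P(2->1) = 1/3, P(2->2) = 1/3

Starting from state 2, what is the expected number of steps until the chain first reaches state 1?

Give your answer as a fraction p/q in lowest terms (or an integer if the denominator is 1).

Let h_i = expected steps to first reach 1 from state i.
Boundary: h_1 = 0.
First-step equations for the other states:
  h_0 = 1 + 7/15*h_0 + 2/5*h_1 + 2/15*h_2
  h_2 = 1 + 1/3*h_0 + 1/3*h_1 + 1/3*h_2

Substituting h_1 = 0 and rearranging gives the linear system (I - Q) h = 1:
  [8/15, -2/15] . (h_0, h_2) = 1
  [-1/3, 2/3] . (h_0, h_2) = 1

Solving yields:
  h_0 = 18/7
  h_2 = 39/14

Starting state is 2, so the expected hitting time is h_2 = 39/14.

Answer: 39/14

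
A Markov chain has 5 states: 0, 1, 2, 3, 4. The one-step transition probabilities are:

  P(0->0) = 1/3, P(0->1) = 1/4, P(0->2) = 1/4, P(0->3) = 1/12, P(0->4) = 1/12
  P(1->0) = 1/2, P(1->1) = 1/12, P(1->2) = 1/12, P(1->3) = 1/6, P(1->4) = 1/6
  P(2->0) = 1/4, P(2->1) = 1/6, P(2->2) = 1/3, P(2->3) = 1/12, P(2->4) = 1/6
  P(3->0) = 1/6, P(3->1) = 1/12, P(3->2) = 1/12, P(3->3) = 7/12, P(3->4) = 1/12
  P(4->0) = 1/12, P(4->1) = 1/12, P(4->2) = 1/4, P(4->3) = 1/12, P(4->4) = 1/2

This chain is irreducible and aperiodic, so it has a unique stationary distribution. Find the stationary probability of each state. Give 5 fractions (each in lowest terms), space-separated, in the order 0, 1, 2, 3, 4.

The stationary distribution satisfies pi = pi * P, i.e.:
  pi_0 = 1/3*pi_0 + 1/2*pi_1 + 1/4*pi_2 + 1/6*pi_3 + 1/12*pi_4
  pi_1 = 1/4*pi_0 + 1/12*pi_1 + 1/6*pi_2 + 1/12*pi_3 + 1/12*pi_4
  pi_2 = 1/4*pi_0 + 1/12*pi_1 + 1/3*pi_2 + 1/12*pi_3 + 1/4*pi_4
  pi_3 = 1/12*pi_0 + 1/6*pi_1 + 1/12*pi_2 + 7/12*pi_3 + 1/12*pi_4
  pi_4 = 1/12*pi_0 + 1/6*pi_1 + 1/6*pi_2 + 1/12*pi_3 + 1/2*pi_4
with normalization: pi_0 + pi_1 + pi_2 + pi_3 + pi_4 = 1.

Using the first 4 balance equations plus normalization, the linear system A*pi = b is:
  [-2/3, 1/2, 1/4, 1/6, 1/12] . pi = 0
  [1/4, -11/12, 1/6, 1/12, 1/12] . pi = 0
  [1/4, 1/12, -2/3, 1/12, 1/4] . pi = 0
  [1/12, 1/6, 1/12, -5/12, 1/12] . pi = 0
  [1, 1, 1, 1, 1] . pi = 1

Solving yields:
  pi_0 = 430/1657
  pi_1 = 239/1657
  pi_2 = 351/1657
  pi_3 = 316/1657
  pi_4 = 321/1657

Verification (pi * P):
  430/1657*1/3 + 239/1657*1/2 + 351/1657*1/4 + 316/1657*1/6 + 321/1657*1/12 = 430/1657 = pi_0  (ok)
  430/1657*1/4 + 239/1657*1/12 + 351/1657*1/6 + 316/1657*1/12 + 321/1657*1/12 = 239/1657 = pi_1  (ok)
  430/1657*1/4 + 239/1657*1/12 + 351/1657*1/3 + 316/1657*1/12 + 321/1657*1/4 = 351/1657 = pi_2  (ok)
  430/1657*1/12 + 239/1657*1/6 + 351/1657*1/12 + 316/1657*7/12 + 321/1657*1/12 = 316/1657 = pi_3  (ok)
  430/1657*1/12 + 239/1657*1/6 + 351/1657*1/6 + 316/1657*1/12 + 321/1657*1/2 = 321/1657 = pi_4  (ok)

Answer: 430/1657 239/1657 351/1657 316/1657 321/1657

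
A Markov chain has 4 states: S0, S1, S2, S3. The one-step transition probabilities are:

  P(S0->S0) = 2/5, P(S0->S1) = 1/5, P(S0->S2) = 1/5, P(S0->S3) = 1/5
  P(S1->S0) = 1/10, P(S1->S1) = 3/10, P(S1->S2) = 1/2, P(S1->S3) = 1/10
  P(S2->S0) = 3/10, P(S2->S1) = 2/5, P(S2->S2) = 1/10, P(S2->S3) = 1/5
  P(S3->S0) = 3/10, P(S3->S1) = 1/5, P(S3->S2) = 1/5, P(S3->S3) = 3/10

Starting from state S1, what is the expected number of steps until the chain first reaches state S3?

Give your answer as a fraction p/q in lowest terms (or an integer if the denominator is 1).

Let h_i = expected steps to first reach S3 from state i.
Boundary: h_S3 = 0.
First-step equations for the other states:
  h_S0 = 1 + 2/5*h_S0 + 1/5*h_S1 + 1/5*h_S2 + 1/5*h_S3
  h_S1 = 1 + 1/10*h_S0 + 3/10*h_S1 + 1/2*h_S2 + 1/10*h_S3
  h_S2 = 1 + 3/10*h_S0 + 2/5*h_S1 + 1/10*h_S2 + 1/5*h_S3

Substituting h_S3 = 0 and rearranging gives the linear system (I - Q) h = 1:
  [3/5, -1/5, -1/5] . (h_S0, h_S1, h_S2) = 1
  [-1/10, 7/10, -1/2] . (h_S0, h_S1, h_S2) = 1
  [-3/10, -2/5, 9/10] . (h_S0, h_S1, h_S2) = 1

Solving yields:
  h_S0 = 93/16
  h_S1 = 13/2
  h_S2 = 95/16

Starting state is S1, so the expected hitting time is h_S1 = 13/2.

Answer: 13/2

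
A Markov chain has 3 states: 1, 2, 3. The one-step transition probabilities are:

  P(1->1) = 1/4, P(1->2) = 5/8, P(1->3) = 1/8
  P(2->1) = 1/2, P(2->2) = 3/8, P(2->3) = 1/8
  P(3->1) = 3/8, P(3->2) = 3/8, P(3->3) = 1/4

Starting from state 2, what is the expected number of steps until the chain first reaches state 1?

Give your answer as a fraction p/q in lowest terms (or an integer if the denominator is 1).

Let h_i = expected steps to first reach 1 from state i.
Boundary: h_1 = 0.
First-step equations for the other states:
  h_2 = 1 + 1/2*h_1 + 3/8*h_2 + 1/8*h_3
  h_3 = 1 + 3/8*h_1 + 3/8*h_2 + 1/4*h_3

Substituting h_1 = 0 and rearranging gives the linear system (I - Q) h = 1:
  [5/8, -1/8] . (h_2, h_3) = 1
  [-3/8, 3/4] . (h_2, h_3) = 1

Solving yields:
  h_2 = 56/27
  h_3 = 64/27

Starting state is 2, so the expected hitting time is h_2 = 56/27.

Answer: 56/27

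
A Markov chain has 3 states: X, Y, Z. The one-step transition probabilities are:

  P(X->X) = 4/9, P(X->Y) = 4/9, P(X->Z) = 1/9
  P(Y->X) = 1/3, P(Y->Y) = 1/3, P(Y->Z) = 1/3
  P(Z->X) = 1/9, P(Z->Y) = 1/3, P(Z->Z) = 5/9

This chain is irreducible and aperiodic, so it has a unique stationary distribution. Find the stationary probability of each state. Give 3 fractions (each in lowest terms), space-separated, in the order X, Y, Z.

Answer: 15/52 19/52 9/26

Derivation:
The stationary distribution satisfies pi = pi * P, i.e.:
  pi_X = 4/9*pi_X + 1/3*pi_Y + 1/9*pi_Z
  pi_Y = 4/9*pi_X + 1/3*pi_Y + 1/3*pi_Z
  pi_Z = 1/9*pi_X + 1/3*pi_Y + 5/9*pi_Z
with normalization: pi_X + pi_Y + pi_Z = 1.

Using the first 2 balance equations plus normalization, the linear system A*pi = b is:
  [-5/9, 1/3, 1/9] . pi = 0
  [4/9, -2/3, 1/3] . pi = 0
  [1, 1, 1] . pi = 1

Solving yields:
  pi_X = 15/52
  pi_Y = 19/52
  pi_Z = 9/26

Verification (pi * P):
  15/52*4/9 + 19/52*1/3 + 9/26*1/9 = 15/52 = pi_X  (ok)
  15/52*4/9 + 19/52*1/3 + 9/26*1/3 = 19/52 = pi_Y  (ok)
  15/52*1/9 + 19/52*1/3 + 9/26*5/9 = 9/26 = pi_Z  (ok)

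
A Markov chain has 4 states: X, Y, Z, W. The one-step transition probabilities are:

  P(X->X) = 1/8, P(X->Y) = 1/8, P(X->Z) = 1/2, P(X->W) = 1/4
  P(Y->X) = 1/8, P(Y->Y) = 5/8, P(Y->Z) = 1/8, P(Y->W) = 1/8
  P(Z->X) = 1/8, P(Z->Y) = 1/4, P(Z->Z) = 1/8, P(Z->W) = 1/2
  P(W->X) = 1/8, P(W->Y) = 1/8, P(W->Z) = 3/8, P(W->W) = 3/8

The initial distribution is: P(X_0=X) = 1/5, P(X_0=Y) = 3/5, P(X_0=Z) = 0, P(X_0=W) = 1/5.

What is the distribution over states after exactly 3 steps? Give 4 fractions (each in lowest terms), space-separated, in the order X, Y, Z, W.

Answer: 1/8 863/2560 311/1280 151/512

Derivation:
Propagating the distribution step by step (d_{t+1} = d_t * P):
d_0 = (X=1/5, Y=3/5, Z=0, W=1/5)
  d_1[X] = 1/5*1/8 + 3/5*1/8 + 0*1/8 + 1/5*1/8 = 1/8
  d_1[Y] = 1/5*1/8 + 3/5*5/8 + 0*1/4 + 1/5*1/8 = 17/40
  d_1[Z] = 1/5*1/2 + 3/5*1/8 + 0*1/8 + 1/5*3/8 = 1/4
  d_1[W] = 1/5*1/4 + 3/5*1/8 + 0*1/2 + 1/5*3/8 = 1/5
d_1 = (X=1/8, Y=17/40, Z=1/4, W=1/5)
  d_2[X] = 1/8*1/8 + 17/40*1/8 + 1/4*1/8 + 1/5*1/8 = 1/8
  d_2[Y] = 1/8*1/8 + 17/40*5/8 + 1/4*1/4 + 1/5*1/8 = 59/160
  d_2[Z] = 1/8*1/2 + 17/40*1/8 + 1/4*1/8 + 1/5*3/8 = 71/320
  d_2[W] = 1/8*1/4 + 17/40*1/8 + 1/4*1/2 + 1/5*3/8 = 91/320
d_2 = (X=1/8, Y=59/160, Z=71/320, W=91/320)
  d_3[X] = 1/8*1/8 + 59/160*1/8 + 71/320*1/8 + 91/320*1/8 = 1/8
  d_3[Y] = 1/8*1/8 + 59/160*5/8 + 71/320*1/4 + 91/320*1/8 = 863/2560
  d_3[Z] = 1/8*1/2 + 59/160*1/8 + 71/320*1/8 + 91/320*3/8 = 311/1280
  d_3[W] = 1/8*1/4 + 59/160*1/8 + 71/320*1/2 + 91/320*3/8 = 151/512
d_3 = (X=1/8, Y=863/2560, Z=311/1280, W=151/512)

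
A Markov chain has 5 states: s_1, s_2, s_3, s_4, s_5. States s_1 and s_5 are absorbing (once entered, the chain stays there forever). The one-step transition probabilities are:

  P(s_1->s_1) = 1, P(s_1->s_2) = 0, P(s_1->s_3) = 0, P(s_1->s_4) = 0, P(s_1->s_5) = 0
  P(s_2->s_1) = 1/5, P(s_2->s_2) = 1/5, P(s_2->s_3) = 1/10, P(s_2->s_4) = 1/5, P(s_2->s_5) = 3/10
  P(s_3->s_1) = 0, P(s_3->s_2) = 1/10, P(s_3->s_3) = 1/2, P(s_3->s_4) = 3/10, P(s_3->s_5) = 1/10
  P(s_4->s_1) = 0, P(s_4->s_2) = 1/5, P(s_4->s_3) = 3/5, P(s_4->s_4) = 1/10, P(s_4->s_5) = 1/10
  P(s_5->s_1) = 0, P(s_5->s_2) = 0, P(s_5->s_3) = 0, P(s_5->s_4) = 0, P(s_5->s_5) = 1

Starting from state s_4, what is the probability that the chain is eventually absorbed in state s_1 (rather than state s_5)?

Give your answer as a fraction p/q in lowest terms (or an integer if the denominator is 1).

Answer: 32/169

Derivation:
Let a_i = P(absorbed in s_1 | start in state i).
Boundary conditions: a_s_1 = 1, a_s_5 = 0.
For each transient state i, a_i = sum_j P(i->j) * a_j:
  a_s_2 = 1/5*a_s_1 + 1/5*a_s_2 + 1/10*a_s_3 + 1/5*a_s_4 + 3/10*a_s_5
  a_s_3 = 0*a_s_1 + 1/10*a_s_2 + 1/2*a_s_3 + 3/10*a_s_4 + 1/10*a_s_5
  a_s_4 = 0*a_s_1 + 1/5*a_s_2 + 3/5*a_s_3 + 1/10*a_s_4 + 1/10*a_s_5

Substituting a_s_1 = 1 and a_s_5 = 0, rearrange to (I - Q) a = r where r[i] = P(i -> s_1):
  [4/5, -1/10, -1/5] . (a_s_2, a_s_3, a_s_4) = 1/5
  [-1/10, 1/2, -3/10] . (a_s_2, a_s_3, a_s_4) = 0
  [-1/5, -3/5, 9/10] . (a_s_2, a_s_3, a_s_4) = 0

Solving yields:
  a_s_2 = 54/169
  a_s_3 = 30/169
  a_s_4 = 32/169

Starting state is s_4, so the absorption probability is a_s_4 = 32/169.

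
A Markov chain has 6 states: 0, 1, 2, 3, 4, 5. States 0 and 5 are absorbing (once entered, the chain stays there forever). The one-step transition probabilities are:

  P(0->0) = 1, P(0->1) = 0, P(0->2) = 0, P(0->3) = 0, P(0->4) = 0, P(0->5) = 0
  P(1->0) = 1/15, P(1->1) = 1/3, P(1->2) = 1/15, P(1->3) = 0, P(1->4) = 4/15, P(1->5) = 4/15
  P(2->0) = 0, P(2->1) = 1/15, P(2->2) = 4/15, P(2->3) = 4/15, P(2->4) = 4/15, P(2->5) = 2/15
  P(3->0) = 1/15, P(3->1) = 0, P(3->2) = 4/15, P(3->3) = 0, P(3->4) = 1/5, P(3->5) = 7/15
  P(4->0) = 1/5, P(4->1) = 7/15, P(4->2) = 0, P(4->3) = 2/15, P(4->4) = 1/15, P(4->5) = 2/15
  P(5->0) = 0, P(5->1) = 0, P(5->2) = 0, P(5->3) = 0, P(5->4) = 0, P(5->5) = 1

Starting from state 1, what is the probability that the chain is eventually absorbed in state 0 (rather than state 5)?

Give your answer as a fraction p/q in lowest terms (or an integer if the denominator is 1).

Let a_i = P(absorbed in 0 | start in state i).
Boundary conditions: a_0 = 1, a_5 = 0.
For each transient state i, a_i = sum_j P(i->j) * a_j:
  a_1 = 1/15*a_0 + 1/3*a_1 + 1/15*a_2 + 0*a_3 + 4/15*a_4 + 4/15*a_5
  a_2 = 0*a_0 + 1/15*a_1 + 4/15*a_2 + 4/15*a_3 + 4/15*a_4 + 2/15*a_5
  a_3 = 1/15*a_0 + 0*a_1 + 4/15*a_2 + 0*a_3 + 1/5*a_4 + 7/15*a_5
  a_4 = 1/5*a_0 + 7/15*a_1 + 0*a_2 + 2/15*a_3 + 1/15*a_4 + 2/15*a_5

Substituting a_0 = 1 and a_5 = 0, rearrange to (I - Q) a = r where r[i] = P(i -> 0):
  [2/3, -1/15, 0, -4/15] . (a_1, a_2, a_3, a_4) = 1/15
  [-1/15, 11/15, -4/15, -4/15] . (a_1, a_2, a_3, a_4) = 0
  [0, -4/15, 1, -1/5] . (a_1, a_2, a_3, a_4) = 1/15
  [-7/15, 0, -2/15, 14/15] . (a_1, a_2, a_3, a_4) = 1/5

Solving yields:
  a_1 = 518/1871
  a_2 = 448/1871
  a_3 = 1549/7484
  a_4 = 2861/7484

Starting state is 1, so the absorption probability is a_1 = 518/1871.

Answer: 518/1871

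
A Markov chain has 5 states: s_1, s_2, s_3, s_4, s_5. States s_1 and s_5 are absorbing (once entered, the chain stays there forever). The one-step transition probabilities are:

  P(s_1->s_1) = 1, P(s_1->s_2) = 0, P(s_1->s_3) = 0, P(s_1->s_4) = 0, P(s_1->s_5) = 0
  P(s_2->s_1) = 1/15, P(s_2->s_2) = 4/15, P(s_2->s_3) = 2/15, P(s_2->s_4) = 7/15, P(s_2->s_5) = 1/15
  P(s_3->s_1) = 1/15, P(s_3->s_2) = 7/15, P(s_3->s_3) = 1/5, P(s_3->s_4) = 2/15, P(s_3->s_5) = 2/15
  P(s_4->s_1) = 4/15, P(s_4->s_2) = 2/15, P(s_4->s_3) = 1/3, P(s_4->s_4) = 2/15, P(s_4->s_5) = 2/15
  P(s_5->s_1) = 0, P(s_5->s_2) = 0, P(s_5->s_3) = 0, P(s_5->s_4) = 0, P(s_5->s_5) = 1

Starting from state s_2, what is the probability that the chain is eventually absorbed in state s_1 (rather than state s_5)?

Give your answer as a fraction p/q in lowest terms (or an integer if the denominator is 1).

Let a_i = P(absorbed in s_1 | start in state i).
Boundary conditions: a_s_1 = 1, a_s_5 = 0.
For each transient state i, a_i = sum_j P(i->j) * a_j:
  a_s_2 = 1/15*a_s_1 + 4/15*a_s_2 + 2/15*a_s_3 + 7/15*a_s_4 + 1/15*a_s_5
  a_s_3 = 1/15*a_s_1 + 7/15*a_s_2 + 1/5*a_s_3 + 2/15*a_s_4 + 2/15*a_s_5
  a_s_4 = 4/15*a_s_1 + 2/15*a_s_2 + 1/3*a_s_3 + 2/15*a_s_4 + 2/15*a_s_5

Substituting a_s_1 = 1 and a_s_5 = 0, rearrange to (I - Q) a = r where r[i] = P(i -> s_1):
  [11/15, -2/15, -7/15] . (a_s_2, a_s_3, a_s_4) = 1/15
  [-7/15, 4/5, -2/15] . (a_s_2, a_s_3, a_s_4) = 1/15
  [-2/15, -1/3, 13/15] . (a_s_2, a_s_3, a_s_4) = 4/15

Solving yields:
  a_s_2 = 559/1003
  a_s_3 = 508/1003
  a_s_4 = 10/17

Starting state is s_2, so the absorption probability is a_s_2 = 559/1003.

Answer: 559/1003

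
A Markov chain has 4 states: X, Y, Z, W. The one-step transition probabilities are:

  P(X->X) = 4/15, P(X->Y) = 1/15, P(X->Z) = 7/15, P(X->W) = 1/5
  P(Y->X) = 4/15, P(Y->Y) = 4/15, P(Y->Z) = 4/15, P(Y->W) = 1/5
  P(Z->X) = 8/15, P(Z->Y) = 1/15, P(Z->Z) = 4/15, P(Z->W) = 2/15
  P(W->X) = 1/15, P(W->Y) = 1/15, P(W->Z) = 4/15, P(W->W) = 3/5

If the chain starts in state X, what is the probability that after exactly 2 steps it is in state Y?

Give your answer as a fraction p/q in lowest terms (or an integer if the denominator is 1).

Answer: 2/25

Derivation:
Computing P^2 by repeated multiplication:
P^1 =
  X: [4/15, 1/15, 7/15, 1/5]
  Y: [4/15, 4/15, 4/15, 1/5]
  Z: [8/15, 1/15, 4/15, 2/15]
  W: [1/15, 1/15, 4/15, 3/5]
P^2 =
  X: [79/225, 2/25, 8/25, 56/225]
  Y: [67/225, 3/25, 8/25, 59/225]
  Z: [14/45, 2/25, 28/75, 53/225]
  W: [49/225, 2/25, 7/25, 19/45]

(P^2)[X -> Y] = 2/25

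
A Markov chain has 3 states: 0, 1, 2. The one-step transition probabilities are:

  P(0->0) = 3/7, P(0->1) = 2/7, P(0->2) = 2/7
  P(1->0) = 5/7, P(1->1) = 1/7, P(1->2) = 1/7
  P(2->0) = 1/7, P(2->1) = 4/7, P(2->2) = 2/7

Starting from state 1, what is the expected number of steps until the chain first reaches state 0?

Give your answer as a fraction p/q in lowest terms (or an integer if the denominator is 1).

Answer: 21/13

Derivation:
Let h_i = expected steps to first reach 0 from state i.
Boundary: h_0 = 0.
First-step equations for the other states:
  h_1 = 1 + 5/7*h_0 + 1/7*h_1 + 1/7*h_2
  h_2 = 1 + 1/7*h_0 + 4/7*h_1 + 2/7*h_2

Substituting h_0 = 0 and rearranging gives the linear system (I - Q) h = 1:
  [6/7, -1/7] . (h_1, h_2) = 1
  [-4/7, 5/7] . (h_1, h_2) = 1

Solving yields:
  h_1 = 21/13
  h_2 = 35/13

Starting state is 1, so the expected hitting time is h_1 = 21/13.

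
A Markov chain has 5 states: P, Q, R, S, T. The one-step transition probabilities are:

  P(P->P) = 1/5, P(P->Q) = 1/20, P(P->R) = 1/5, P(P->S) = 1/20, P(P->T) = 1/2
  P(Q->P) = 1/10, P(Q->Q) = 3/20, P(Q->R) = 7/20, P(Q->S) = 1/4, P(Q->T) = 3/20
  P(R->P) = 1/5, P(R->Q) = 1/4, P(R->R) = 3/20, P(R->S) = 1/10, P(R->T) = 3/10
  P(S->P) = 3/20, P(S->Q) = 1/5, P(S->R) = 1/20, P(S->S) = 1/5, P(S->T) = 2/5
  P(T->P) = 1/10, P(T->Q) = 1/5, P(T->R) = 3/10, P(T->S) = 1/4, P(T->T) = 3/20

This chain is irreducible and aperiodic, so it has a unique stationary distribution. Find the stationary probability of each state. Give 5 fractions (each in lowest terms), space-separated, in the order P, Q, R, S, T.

The stationary distribution satisfies pi = pi * P, i.e.:
  pi_P = 1/5*pi_P + 1/10*pi_Q + 1/5*pi_R + 3/20*pi_S + 1/10*pi_T
  pi_Q = 1/20*pi_P + 3/20*pi_Q + 1/4*pi_R + 1/5*pi_S + 1/5*pi_T
  pi_R = 1/5*pi_P + 7/20*pi_Q + 3/20*pi_R + 1/20*pi_S + 3/10*pi_T
  pi_S = 1/20*pi_P + 1/4*pi_Q + 1/10*pi_R + 1/5*pi_S + 1/4*pi_T
  pi_T = 1/2*pi_P + 3/20*pi_Q + 3/10*pi_R + 2/5*pi_S + 3/20*pi_T
with normalization: pi_P + pi_Q + pi_R + pi_S + pi_T = 1.

Using the first 4 balance equations plus normalization, the linear system A*pi = b is:
  [-4/5, 1/10, 1/5, 3/20, 1/10] . pi = 0
  [1/20, -17/20, 1/4, 1/5, 1/5] . pi = 0
  [1/5, 7/20, -17/20, 1/20, 3/10] . pi = 0
  [1/20, 1/4, 1/10, -4/5, 1/4] . pi = 0
  [1, 1, 1, 1, 1] . pi = 1

Solving yields:
  pi_P = 26044/179369
  pi_Q = 32299/179369
  pi_R = 38935/179369
  pi_S = 32184/179369
  pi_T = 49907/179369

Verification (pi * P):
  26044/179369*1/5 + 32299/179369*1/10 + 38935/179369*1/5 + 32184/179369*3/20 + 49907/179369*1/10 = 26044/179369 = pi_P  (ok)
  26044/179369*1/20 + 32299/179369*3/20 + 38935/179369*1/4 + 32184/179369*1/5 + 49907/179369*1/5 = 32299/179369 = pi_Q  (ok)
  26044/179369*1/5 + 32299/179369*7/20 + 38935/179369*3/20 + 32184/179369*1/20 + 49907/179369*3/10 = 38935/179369 = pi_R  (ok)
  26044/179369*1/20 + 32299/179369*1/4 + 38935/179369*1/10 + 32184/179369*1/5 + 49907/179369*1/4 = 32184/179369 = pi_S  (ok)
  26044/179369*1/2 + 32299/179369*3/20 + 38935/179369*3/10 + 32184/179369*2/5 + 49907/179369*3/20 = 49907/179369 = pi_T  (ok)

Answer: 26044/179369 32299/179369 38935/179369 32184/179369 49907/179369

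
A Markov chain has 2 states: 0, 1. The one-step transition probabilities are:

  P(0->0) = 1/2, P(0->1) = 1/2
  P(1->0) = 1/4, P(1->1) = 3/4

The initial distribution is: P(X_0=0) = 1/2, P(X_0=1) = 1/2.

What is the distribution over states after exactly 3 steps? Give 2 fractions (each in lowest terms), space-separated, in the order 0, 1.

Answer: 43/128 85/128

Derivation:
Propagating the distribution step by step (d_{t+1} = d_t * P):
d_0 = (0=1/2, 1=1/2)
  d_1[0] = 1/2*1/2 + 1/2*1/4 = 3/8
  d_1[1] = 1/2*1/2 + 1/2*3/4 = 5/8
d_1 = (0=3/8, 1=5/8)
  d_2[0] = 3/8*1/2 + 5/8*1/4 = 11/32
  d_2[1] = 3/8*1/2 + 5/8*3/4 = 21/32
d_2 = (0=11/32, 1=21/32)
  d_3[0] = 11/32*1/2 + 21/32*1/4 = 43/128
  d_3[1] = 11/32*1/2 + 21/32*3/4 = 85/128
d_3 = (0=43/128, 1=85/128)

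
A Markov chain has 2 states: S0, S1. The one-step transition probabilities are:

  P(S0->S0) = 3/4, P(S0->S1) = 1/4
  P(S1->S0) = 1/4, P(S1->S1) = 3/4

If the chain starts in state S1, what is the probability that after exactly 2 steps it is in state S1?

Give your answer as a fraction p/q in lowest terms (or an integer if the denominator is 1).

Answer: 5/8

Derivation:
Computing P^2 by repeated multiplication:
P^1 =
  S0: [3/4, 1/4]
  S1: [1/4, 3/4]
P^2 =
  S0: [5/8, 3/8]
  S1: [3/8, 5/8]

(P^2)[S1 -> S1] = 5/8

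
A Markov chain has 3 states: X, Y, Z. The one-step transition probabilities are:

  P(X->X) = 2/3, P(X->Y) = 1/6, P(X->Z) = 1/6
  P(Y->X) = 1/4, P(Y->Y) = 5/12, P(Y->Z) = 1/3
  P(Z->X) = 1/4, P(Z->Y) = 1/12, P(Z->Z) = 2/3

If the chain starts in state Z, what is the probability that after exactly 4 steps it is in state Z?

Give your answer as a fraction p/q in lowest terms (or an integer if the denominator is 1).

Answer: 4309/10368

Derivation:
Computing P^4 by repeated multiplication:
P^1 =
  X: [2/3, 1/6, 1/6]
  Y: [1/4, 5/12, 1/3]
  Z: [1/4, 1/12, 2/3]
P^2 =
  X: [19/36, 7/36, 5/18]
  Y: [17/48, 35/144, 29/72]
  Z: [17/48, 19/144, 37/72]
P^3 =
  X: [203/432, 83/432, 73/216]
  Y: [229/576, 335/1728, 353/864]
  Z: [229/576, 271/1728, 385/864]
P^4 =
  X: [2311/5184, 967/5184, 953/2592]
  Y: [2873/6912, 3755/20736, 4181/10368]
  Z: [2873/6912, 3499/20736, 4309/10368]

(P^4)[Z -> Z] = 4309/10368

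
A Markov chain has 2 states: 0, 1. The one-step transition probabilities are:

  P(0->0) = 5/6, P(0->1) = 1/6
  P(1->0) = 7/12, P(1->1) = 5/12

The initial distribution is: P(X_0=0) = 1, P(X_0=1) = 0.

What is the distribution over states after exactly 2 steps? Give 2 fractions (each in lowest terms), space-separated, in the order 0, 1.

Answer: 19/24 5/24

Derivation:
Propagating the distribution step by step (d_{t+1} = d_t * P):
d_0 = (0=1, 1=0)
  d_1[0] = 1*5/6 + 0*7/12 = 5/6
  d_1[1] = 1*1/6 + 0*5/12 = 1/6
d_1 = (0=5/6, 1=1/6)
  d_2[0] = 5/6*5/6 + 1/6*7/12 = 19/24
  d_2[1] = 5/6*1/6 + 1/6*5/12 = 5/24
d_2 = (0=19/24, 1=5/24)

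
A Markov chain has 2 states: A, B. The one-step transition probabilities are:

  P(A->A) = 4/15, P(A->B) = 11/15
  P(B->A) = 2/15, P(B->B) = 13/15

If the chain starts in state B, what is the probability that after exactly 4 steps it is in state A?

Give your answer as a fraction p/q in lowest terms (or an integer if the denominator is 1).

Answer: 7786/50625

Derivation:
Computing P^4 by repeated multiplication:
P^1 =
  A: [4/15, 11/15]
  B: [2/15, 13/15]
P^2 =
  A: [38/225, 187/225]
  B: [34/225, 191/225]
P^3 =
  A: [526/3375, 2849/3375]
  B: [518/3375, 2857/3375]
P^4 =
  A: [7802/50625, 42823/50625]
  B: [7786/50625, 42839/50625]

(P^4)[B -> A] = 7786/50625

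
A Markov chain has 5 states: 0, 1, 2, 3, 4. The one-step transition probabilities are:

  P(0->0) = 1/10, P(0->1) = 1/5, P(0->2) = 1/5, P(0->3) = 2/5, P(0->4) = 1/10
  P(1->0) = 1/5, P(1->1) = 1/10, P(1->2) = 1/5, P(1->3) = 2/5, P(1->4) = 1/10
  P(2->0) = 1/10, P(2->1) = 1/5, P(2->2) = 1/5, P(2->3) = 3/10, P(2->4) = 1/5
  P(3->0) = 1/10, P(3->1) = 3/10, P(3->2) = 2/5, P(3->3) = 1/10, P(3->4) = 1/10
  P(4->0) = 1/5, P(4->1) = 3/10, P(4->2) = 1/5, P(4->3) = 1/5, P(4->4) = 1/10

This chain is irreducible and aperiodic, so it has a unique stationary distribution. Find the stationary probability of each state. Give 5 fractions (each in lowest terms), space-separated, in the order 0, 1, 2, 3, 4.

Answer: 489/3641 1585/7282 84/331 89/331 83/662

Derivation:
The stationary distribution satisfies pi = pi * P, i.e.:
  pi_0 = 1/10*pi_0 + 1/5*pi_1 + 1/10*pi_2 + 1/10*pi_3 + 1/5*pi_4
  pi_1 = 1/5*pi_0 + 1/10*pi_1 + 1/5*pi_2 + 3/10*pi_3 + 3/10*pi_4
  pi_2 = 1/5*pi_0 + 1/5*pi_1 + 1/5*pi_2 + 2/5*pi_3 + 1/5*pi_4
  pi_3 = 2/5*pi_0 + 2/5*pi_1 + 3/10*pi_2 + 1/10*pi_3 + 1/5*pi_4
  pi_4 = 1/10*pi_0 + 1/10*pi_1 + 1/5*pi_2 + 1/10*pi_3 + 1/10*pi_4
with normalization: pi_0 + pi_1 + pi_2 + pi_3 + pi_4 = 1.

Using the first 4 balance equations plus normalization, the linear system A*pi = b is:
  [-9/10, 1/5, 1/10, 1/10, 1/5] . pi = 0
  [1/5, -9/10, 1/5, 3/10, 3/10] . pi = 0
  [1/5, 1/5, -4/5, 2/5, 1/5] . pi = 0
  [2/5, 2/5, 3/10, -9/10, 1/5] . pi = 0
  [1, 1, 1, 1, 1] . pi = 1

Solving yields:
  pi_0 = 489/3641
  pi_1 = 1585/7282
  pi_2 = 84/331
  pi_3 = 89/331
  pi_4 = 83/662

Verification (pi * P):
  489/3641*1/10 + 1585/7282*1/5 + 84/331*1/10 + 89/331*1/10 + 83/662*1/5 = 489/3641 = pi_0  (ok)
  489/3641*1/5 + 1585/7282*1/10 + 84/331*1/5 + 89/331*3/10 + 83/662*3/10 = 1585/7282 = pi_1  (ok)
  489/3641*1/5 + 1585/7282*1/5 + 84/331*1/5 + 89/331*2/5 + 83/662*1/5 = 84/331 = pi_2  (ok)
  489/3641*2/5 + 1585/7282*2/5 + 84/331*3/10 + 89/331*1/10 + 83/662*1/5 = 89/331 = pi_3  (ok)
  489/3641*1/10 + 1585/7282*1/10 + 84/331*1/5 + 89/331*1/10 + 83/662*1/10 = 83/662 = pi_4  (ok)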